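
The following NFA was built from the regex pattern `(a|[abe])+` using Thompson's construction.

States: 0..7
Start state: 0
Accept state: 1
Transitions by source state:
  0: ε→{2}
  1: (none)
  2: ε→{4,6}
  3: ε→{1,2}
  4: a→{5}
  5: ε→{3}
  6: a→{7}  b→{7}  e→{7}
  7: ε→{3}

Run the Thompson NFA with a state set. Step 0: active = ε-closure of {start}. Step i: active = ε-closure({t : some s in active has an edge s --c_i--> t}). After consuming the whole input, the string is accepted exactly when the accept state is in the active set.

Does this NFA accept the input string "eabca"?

S₀ = ε-closure({0}) = {0,2,4,6}
'e' @ 1: {1,2,3,4,6,7}  [accepting]
'a' @ 2: {1,2,3,4,5,6,7}  [accepting]
'b' @ 3: {1,2,3,4,6,7}  [accepting]
'c' @ 4: {}  — state set empty
rest 'a' ignored (set empty)
after full input: {}  (accept=1 not in)

Answer: REJECT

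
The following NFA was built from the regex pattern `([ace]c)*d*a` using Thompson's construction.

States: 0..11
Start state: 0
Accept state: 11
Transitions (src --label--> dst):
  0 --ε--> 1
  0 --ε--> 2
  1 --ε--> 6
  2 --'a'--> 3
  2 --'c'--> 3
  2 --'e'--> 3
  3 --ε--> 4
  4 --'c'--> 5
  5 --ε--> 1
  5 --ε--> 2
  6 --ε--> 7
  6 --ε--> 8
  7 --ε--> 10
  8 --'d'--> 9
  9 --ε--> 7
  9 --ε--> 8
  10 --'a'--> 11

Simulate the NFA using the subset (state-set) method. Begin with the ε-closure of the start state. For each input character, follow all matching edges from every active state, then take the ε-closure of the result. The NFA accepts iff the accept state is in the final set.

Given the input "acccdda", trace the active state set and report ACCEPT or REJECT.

S₀ = ε-closure({0}) = {0,1,2,6,7,8,10}
'a' @ 1: {3,4,11}  [accepting]
'c' @ 2: {1,2,5,6,7,8,10}
'c' @ 3: {3,4}
'c' @ 4: {1,2,5,6,7,8,10}
'd' @ 5: {7,8,9,10}
'd' @ 6: {7,8,9,10}
'a' @ 7: {11}  [accepting]
after full input: {11}  (accept=11 in)

Answer: ACCEPT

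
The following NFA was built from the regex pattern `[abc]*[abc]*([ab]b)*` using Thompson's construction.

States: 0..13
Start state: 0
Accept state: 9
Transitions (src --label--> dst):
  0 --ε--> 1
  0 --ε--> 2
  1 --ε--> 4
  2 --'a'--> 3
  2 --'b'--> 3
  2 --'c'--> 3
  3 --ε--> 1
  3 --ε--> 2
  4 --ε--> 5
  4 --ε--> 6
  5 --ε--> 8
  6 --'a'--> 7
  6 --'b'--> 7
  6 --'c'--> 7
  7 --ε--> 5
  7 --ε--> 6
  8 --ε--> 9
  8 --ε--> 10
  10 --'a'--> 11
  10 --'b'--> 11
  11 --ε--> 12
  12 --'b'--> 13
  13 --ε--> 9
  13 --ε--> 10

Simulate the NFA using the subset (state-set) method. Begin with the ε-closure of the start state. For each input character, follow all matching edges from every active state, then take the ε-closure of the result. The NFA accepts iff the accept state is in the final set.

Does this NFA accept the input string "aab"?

Answer: ACCEPT

Derivation:
start: ε-closure({0}) = {0,1,2,4,5,6,8,9,10}
'a' @ 1: {1,2,3,4,5,6,7,8,9,10,11,12}  (accept∈set)
'a' @ 2: {1,2,3,4,5,6,7,8,9,10,11,12}  (accept∈set)
'b' @ 3: {1,2,3,4,5,6,7,8,9,10,11,12,13}  (accept∈set)
final: {1,2,3,4,5,6,7,8,9,10,11,12,13}; accept 9 in set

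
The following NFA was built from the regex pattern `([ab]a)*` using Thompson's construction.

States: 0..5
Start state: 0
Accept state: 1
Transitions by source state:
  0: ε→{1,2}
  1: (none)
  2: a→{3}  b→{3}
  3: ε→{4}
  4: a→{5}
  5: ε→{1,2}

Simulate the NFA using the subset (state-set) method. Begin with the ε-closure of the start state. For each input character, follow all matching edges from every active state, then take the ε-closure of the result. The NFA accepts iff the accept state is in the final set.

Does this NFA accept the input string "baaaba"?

initial (ε-close {0}): {0,1,2}
'b' @ 1: {3,4}
'a' @ 2: {1,2,5}  [accepting]
'a' @ 3: {3,4}
'a' @ 4: {1,2,5}  [accepting]
'b' @ 5: {3,4}
'a' @ 6: {1,2,5}  [accepting]
end set {1,2,5} — state 1 in

Answer: ACCEPT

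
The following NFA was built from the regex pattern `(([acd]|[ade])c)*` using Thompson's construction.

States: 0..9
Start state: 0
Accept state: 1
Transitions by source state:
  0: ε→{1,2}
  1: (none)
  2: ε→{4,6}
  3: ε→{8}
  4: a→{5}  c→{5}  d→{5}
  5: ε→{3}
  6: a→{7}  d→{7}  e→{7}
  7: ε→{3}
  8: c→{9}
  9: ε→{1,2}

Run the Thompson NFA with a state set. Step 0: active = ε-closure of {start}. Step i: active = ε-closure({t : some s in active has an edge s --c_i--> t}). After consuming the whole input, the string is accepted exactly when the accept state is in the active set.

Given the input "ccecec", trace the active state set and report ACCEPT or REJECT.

S₀ = ε-closure({0}) = {0,1,2,4,6}
'c' @ 1: {3,5,8}
'c' @ 2: {1,2,4,6,9}  [accepting]
'e' @ 3: {3,7,8}
'c' @ 4: {1,2,4,6,9}  [accepting]
'e' @ 5: {3,7,8}
'c' @ 6: {1,2,4,6,9}  [accepting]
end set {1,2,4,6,9} — state 1 in

Answer: ACCEPT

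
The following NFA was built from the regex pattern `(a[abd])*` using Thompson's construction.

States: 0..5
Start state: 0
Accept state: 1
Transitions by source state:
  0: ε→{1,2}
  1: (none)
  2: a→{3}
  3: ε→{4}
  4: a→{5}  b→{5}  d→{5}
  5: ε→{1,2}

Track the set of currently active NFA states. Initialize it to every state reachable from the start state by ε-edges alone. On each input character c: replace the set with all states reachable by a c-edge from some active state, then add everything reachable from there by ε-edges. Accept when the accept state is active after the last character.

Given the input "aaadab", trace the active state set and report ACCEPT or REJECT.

Answer: ACCEPT

Steps:
S₀ = ε-closure({0}) = {0,1,2}
'a' @ 1: {3,4}
'a' @ 2: {1,2,5}  [accepting]
'a' @ 3: {3,4}
'd' @ 4: {1,2,5}  [accepting]
'a' @ 5: {3,4}
'b' @ 6: {1,2,5}  [accepting]
end set {1,2,5} — state 1 in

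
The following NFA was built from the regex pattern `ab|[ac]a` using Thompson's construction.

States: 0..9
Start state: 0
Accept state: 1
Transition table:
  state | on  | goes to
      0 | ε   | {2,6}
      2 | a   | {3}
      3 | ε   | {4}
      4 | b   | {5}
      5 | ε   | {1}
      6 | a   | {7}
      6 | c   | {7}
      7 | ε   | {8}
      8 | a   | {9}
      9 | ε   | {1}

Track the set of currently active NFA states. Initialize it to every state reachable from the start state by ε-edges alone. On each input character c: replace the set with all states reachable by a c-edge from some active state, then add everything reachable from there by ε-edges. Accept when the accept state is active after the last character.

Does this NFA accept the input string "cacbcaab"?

Answer: REJECT

Trace:
S₀ = ε-closure({0}) = {0,2,6}
'c' @ 1: {7,8}
'a' @ 2: {1,9}  ✓accept
'c' @ 3: {}  — dead — no transitions
rest 'bcaab' ignored (set empty)
end set {} — state 1 not in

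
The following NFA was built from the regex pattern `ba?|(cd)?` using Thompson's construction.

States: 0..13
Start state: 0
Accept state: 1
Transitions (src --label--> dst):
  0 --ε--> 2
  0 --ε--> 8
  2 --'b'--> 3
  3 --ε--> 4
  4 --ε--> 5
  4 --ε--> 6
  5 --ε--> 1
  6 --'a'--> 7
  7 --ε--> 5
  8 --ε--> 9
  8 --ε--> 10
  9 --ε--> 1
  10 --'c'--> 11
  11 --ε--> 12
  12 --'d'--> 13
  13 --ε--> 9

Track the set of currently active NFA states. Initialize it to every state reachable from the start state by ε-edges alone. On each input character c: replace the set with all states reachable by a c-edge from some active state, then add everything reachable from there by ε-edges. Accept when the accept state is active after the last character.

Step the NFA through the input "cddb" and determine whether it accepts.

S₀ = ε-closure({0}) = {0,1,2,8,9,10}
'c' @ 1: {11,12}
'd' @ 2: {1,9,13}  ✓accept
'd' @ 3: {}  — no active states
rest 'b' ignored (set empty)
final: {}; accept 1 not in set

Answer: REJECT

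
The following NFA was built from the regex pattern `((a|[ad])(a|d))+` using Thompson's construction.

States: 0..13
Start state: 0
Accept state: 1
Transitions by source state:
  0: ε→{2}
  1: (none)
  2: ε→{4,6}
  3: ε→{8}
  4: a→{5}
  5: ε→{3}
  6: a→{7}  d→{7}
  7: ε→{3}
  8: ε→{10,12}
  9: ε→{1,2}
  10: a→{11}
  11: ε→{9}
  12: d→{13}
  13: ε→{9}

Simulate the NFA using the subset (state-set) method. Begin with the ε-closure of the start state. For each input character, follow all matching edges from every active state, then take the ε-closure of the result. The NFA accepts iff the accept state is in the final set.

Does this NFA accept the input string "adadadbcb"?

start: ε-closure({0}) = {0,2,4,6}
'a' @ 1: {3,5,7,8,10,12}
'd' @ 2: {1,2,4,6,9,13}  (accept∈set)
'a' @ 3: {3,5,7,8,10,12}
'd' @ 4: {1,2,4,6,9,13}  (accept∈set)
'a' @ 5: {3,5,7,8,10,12}
'd' @ 6: {1,2,4,6,9,13}  (accept∈set)
'b' @ 7: {}  — dead — no transitions
rest 'cb' ignored (set empty)
end set {} — state 1 not in

Answer: REJECT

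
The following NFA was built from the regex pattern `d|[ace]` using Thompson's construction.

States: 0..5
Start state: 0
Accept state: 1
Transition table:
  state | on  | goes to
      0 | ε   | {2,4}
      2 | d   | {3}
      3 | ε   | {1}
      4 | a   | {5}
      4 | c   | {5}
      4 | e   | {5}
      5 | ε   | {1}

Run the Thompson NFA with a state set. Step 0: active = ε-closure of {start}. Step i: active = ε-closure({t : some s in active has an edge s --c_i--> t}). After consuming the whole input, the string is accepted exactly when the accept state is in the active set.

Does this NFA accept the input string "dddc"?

Answer: REJECT

Steps:
start: ε-closure({0}) = {0,2,4}
'd' @ 1: {1,3}  ✓accept
'd' @ 2: {}  — state set empty
rest 'dc' ignored (set empty)
after full input: {}  (accept=1 not in)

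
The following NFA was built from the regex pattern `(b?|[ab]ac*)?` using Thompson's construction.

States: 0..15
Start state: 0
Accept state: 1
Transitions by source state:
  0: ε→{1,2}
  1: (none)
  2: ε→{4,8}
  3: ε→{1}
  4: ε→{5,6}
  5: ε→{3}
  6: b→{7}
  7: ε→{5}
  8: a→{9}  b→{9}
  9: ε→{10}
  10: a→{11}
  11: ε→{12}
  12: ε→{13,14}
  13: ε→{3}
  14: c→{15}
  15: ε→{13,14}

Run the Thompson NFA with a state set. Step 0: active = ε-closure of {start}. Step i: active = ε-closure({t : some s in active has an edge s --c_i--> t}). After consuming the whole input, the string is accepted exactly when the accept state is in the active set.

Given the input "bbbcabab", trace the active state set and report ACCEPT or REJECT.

Answer: REJECT

Derivation:
S₀ = ε-closure({0}) = {0,1,2,3,4,5,6,8}
'b' @ 1: {1,3,5,7,9,10}  [accepting]
'b' @ 2: {}  — dead — no transitions
rest 'bcabab' ignored (set empty)
after full input: {}  (accept=1 not in)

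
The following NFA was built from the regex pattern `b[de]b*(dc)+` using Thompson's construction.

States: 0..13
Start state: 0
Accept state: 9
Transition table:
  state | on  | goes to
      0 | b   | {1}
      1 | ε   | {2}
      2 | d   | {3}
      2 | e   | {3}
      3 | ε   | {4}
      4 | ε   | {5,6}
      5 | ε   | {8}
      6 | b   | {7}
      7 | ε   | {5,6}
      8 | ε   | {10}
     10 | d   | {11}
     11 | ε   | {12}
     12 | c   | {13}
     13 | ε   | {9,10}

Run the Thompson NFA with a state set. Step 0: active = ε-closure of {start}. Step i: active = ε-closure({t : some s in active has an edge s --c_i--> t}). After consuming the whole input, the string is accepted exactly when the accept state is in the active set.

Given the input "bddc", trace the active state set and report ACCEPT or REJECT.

Answer: ACCEPT

Derivation:
initial (ε-close {0}): {0}
'b' @ 1: {1,2}
'd' @ 2: {3,4,5,6,8,10}
'd' @ 3: {11,12}
'c' @ 4: {9,10,13}  ✓accept
end set {9,10,13} — state 9 in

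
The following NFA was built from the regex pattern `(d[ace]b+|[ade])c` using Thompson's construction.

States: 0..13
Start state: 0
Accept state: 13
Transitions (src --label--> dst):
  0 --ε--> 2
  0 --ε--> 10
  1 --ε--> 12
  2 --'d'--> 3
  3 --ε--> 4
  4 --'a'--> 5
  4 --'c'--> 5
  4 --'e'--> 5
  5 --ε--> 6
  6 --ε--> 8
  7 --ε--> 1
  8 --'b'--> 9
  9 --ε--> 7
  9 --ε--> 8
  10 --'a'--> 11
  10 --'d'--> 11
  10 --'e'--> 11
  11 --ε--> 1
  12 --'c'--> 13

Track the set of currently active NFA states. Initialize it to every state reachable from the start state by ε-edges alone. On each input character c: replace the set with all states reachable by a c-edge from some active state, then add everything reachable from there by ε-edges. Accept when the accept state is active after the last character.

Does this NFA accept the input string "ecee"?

S₀ = ε-closure({0}) = {0,2,10}
'e' @ 1: {1,11,12}
'c' @ 2: {13}  [accepting]
'e' @ 3: {}  — no active states
rest 'e' ignored (set empty)
after full input: {}  (accept=13 not in)

Answer: REJECT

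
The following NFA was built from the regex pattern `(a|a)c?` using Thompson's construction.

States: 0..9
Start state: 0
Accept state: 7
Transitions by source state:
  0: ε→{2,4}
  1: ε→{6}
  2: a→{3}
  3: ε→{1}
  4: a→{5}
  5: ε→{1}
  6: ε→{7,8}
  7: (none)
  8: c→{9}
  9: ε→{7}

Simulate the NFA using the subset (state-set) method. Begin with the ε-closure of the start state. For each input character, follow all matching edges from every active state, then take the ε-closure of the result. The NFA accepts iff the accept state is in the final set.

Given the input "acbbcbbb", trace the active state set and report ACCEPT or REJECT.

Answer: REJECT

Steps:
start: ε-closure({0}) = {0,2,4}
'a' @ 1: {1,3,5,6,7,8}  ✓accept
'c' @ 2: {7,9}  ✓accept
'b' @ 3: {}  — dead — no transitions
rest 'bcbbb' ignored (set empty)
after full input: {}  (accept=7 not in)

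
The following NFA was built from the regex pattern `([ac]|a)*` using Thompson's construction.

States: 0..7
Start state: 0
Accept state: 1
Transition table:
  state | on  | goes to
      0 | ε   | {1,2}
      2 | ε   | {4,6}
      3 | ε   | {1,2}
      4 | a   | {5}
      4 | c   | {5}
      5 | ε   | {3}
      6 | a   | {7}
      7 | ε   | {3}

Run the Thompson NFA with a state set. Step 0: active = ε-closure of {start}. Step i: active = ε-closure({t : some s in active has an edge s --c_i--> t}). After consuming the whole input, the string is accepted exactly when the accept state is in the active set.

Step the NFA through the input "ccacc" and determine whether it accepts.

initial (ε-close {0}): {0,1,2,4,6}
'c' @ 1: {1,2,3,4,5,6}  (accept∈set)
'c' @ 2: {1,2,3,4,5,6}  (accept∈set)
'a' @ 3: {1,2,3,4,5,6,7}  (accept∈set)
'c' @ 4: {1,2,3,4,5,6}  (accept∈set)
'c' @ 5: {1,2,3,4,5,6}  (accept∈set)
end set {1,2,3,4,5,6} — state 1 in

Answer: ACCEPT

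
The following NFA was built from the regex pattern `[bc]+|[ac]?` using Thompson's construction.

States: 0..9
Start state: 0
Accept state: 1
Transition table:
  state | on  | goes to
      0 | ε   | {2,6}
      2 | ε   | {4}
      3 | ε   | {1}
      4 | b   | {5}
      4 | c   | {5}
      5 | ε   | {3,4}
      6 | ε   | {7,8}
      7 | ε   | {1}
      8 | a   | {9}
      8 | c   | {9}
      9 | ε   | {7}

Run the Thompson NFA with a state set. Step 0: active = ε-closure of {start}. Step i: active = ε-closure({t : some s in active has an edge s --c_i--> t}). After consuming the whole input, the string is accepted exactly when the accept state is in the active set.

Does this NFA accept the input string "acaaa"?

Answer: REJECT

Trace:
start: ε-closure({0}) = {0,1,2,4,6,7,8}
'a' @ 1: {1,7,9}  ✓accept
'c' @ 2: {}  — state set empty
rest 'aaa' ignored (set empty)
final: {}; accept 1 not in set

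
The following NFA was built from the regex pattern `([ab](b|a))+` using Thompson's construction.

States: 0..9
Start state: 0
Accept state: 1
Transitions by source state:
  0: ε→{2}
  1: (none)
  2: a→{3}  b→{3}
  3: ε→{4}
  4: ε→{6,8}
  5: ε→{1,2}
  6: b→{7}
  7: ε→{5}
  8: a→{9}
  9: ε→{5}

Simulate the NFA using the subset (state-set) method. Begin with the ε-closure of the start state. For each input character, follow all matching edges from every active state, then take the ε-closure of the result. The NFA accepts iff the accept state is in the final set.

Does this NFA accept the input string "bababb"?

start: ε-closure({0}) = {0,2}
'b' @ 1: {3,4,6,8}
'a' @ 2: {1,2,5,9}  ✓accept
'b' @ 3: {3,4,6,8}
'a' @ 4: {1,2,5,9}  ✓accept
'b' @ 5: {3,4,6,8}
'b' @ 6: {1,2,5,7}  ✓accept
end set {1,2,5,7} — state 1 in

Answer: ACCEPT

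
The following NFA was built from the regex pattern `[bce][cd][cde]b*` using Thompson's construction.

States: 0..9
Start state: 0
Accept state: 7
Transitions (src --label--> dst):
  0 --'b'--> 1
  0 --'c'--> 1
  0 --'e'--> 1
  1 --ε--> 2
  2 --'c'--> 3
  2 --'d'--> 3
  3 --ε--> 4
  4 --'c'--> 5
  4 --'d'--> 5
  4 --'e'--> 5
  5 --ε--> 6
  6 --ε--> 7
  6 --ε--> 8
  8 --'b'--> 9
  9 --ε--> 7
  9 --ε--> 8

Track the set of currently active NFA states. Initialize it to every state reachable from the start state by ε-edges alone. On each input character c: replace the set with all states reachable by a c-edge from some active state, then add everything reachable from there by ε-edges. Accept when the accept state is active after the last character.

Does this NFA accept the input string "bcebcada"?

S₀ = ε-closure({0}) = {0}
'b' @ 1: {1,2}
'c' @ 2: {3,4}
'e' @ 3: {5,6,7,8}  (accept∈set)
'b' @ 4: {7,8,9}  (accept∈set)
'c' @ 5: {}  — dead — no transitions
rest 'ada' ignored (set empty)
end set {} — state 7 not in

Answer: REJECT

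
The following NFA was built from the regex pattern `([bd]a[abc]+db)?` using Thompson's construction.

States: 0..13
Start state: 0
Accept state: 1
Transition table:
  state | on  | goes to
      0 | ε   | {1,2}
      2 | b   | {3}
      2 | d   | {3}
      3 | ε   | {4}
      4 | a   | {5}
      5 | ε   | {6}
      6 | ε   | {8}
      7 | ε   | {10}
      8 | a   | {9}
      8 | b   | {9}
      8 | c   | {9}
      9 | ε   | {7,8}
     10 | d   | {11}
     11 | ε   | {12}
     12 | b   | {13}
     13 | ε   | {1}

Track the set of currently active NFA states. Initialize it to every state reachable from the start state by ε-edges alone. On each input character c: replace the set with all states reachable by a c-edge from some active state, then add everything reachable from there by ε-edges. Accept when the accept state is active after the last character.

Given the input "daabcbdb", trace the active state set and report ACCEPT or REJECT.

Answer: ACCEPT

Steps:
S₀ = ε-closure({0}) = {0,1,2}
'd' @ 1: {3,4}
'a' @ 2: {5,6,8}
'a' @ 3: {7,8,9,10}
'b' @ 4: {7,8,9,10}
'c' @ 5: {7,8,9,10}
'b' @ 6: {7,8,9,10}
'd' @ 7: {11,12}
'b' @ 8: {1,13}  [accepting]
after full input: {1,13}  (accept=1 in)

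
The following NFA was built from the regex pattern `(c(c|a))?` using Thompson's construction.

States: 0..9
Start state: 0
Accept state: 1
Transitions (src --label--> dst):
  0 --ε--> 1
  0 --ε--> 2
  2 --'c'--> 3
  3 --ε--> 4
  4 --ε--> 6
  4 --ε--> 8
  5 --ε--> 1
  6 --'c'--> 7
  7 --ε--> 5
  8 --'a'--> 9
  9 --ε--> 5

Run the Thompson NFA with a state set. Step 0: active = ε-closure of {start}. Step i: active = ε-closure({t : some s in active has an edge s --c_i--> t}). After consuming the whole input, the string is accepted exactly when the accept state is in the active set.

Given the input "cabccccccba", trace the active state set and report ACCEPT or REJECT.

S₀ = ε-closure({0}) = {0,1,2}
'c' @ 1: {3,4,6,8}
'a' @ 2: {1,5,9}  [accepting]
'b' @ 3: {}  — state set empty
rest 'ccccccba' ignored (set empty)
end set {} — state 1 not in

Answer: REJECT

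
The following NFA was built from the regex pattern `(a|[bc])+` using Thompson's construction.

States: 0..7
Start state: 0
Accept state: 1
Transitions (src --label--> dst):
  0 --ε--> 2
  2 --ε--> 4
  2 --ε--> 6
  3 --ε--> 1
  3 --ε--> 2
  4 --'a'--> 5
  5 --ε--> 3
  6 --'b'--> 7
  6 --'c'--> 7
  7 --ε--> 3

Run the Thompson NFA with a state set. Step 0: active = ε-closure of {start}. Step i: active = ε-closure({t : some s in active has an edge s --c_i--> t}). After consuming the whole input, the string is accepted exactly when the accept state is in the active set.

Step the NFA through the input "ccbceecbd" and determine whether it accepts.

Answer: REJECT

Steps:
S₀ = ε-closure({0}) = {0,2,4,6}
'c' @ 1: {1,2,3,4,6,7}  [accepting]
'c' @ 2: {1,2,3,4,6,7}  [accepting]
'b' @ 3: {1,2,3,4,6,7}  [accepting]
'c' @ 4: {1,2,3,4,6,7}  [accepting]
'e' @ 5: {}  — dead — no transitions
rest 'ecbd' ignored (set empty)
end set {} — state 1 not in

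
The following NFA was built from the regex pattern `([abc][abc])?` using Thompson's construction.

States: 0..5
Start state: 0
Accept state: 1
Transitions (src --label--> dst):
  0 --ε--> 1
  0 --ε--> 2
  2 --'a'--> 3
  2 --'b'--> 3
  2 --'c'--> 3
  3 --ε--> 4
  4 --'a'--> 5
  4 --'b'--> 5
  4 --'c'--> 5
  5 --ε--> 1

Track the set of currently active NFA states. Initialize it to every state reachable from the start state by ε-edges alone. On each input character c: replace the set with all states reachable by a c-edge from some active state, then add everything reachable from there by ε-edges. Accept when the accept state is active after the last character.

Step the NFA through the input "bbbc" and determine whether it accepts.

Answer: REJECT

Trace:
initial (ε-close {0}): {0,1,2}
'b' @ 1: {3,4}
'b' @ 2: {1,5}  ✓accept
'b' @ 3: {}  — dead — no transitions
rest 'c' ignored (set empty)
after full input: {}  (accept=1 not in)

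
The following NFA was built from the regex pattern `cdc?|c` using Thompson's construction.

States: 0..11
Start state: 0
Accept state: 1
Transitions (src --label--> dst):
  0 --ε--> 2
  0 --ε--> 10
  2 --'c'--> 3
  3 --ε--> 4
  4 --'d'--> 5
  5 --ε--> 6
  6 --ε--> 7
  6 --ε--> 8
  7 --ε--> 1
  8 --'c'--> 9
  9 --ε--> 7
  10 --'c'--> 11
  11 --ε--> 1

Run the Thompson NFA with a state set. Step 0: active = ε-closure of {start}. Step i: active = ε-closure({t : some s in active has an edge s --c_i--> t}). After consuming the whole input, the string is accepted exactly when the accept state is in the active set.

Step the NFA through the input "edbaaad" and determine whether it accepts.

initial (ε-close {0}): {0,2,10}
'e' @ 1: {}  — state set empty
rest 'dbaaad' ignored (set empty)
end set {} — state 1 not in

Answer: REJECT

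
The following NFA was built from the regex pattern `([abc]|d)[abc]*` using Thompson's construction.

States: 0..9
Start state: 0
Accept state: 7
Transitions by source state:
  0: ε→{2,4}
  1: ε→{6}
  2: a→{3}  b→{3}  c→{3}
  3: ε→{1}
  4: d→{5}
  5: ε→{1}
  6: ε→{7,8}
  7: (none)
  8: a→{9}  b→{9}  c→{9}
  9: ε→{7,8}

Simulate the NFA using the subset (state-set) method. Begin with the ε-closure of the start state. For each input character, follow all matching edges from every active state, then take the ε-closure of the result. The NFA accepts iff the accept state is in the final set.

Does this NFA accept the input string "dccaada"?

Answer: REJECT

Steps:
start: ε-closure({0}) = {0,2,4}
'd' @ 1: {1,5,6,7,8}  [accepting]
'c' @ 2: {7,8,9}  [accepting]
'c' @ 3: {7,8,9}  [accepting]
'a' @ 4: {7,8,9}  [accepting]
'a' @ 5: {7,8,9}  [accepting]
'd' @ 6: {}  — state set empty
rest 'a' ignored (set empty)
after full input: {}  (accept=7 not in)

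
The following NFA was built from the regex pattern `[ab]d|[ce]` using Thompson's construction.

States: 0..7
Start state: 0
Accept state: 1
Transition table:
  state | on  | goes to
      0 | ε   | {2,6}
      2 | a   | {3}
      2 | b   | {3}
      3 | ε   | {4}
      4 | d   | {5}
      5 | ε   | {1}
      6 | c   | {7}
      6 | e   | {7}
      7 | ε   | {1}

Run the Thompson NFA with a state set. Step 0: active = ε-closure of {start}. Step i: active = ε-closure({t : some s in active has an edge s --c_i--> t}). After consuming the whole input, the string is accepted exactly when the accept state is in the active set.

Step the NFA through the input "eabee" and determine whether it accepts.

start: ε-closure({0}) = {0,2,6}
'e' @ 1: {1,7}  ✓accept
'a' @ 2: {}  — no active states
rest 'bee' ignored (set empty)
final: {}; accept 1 not in set

Answer: REJECT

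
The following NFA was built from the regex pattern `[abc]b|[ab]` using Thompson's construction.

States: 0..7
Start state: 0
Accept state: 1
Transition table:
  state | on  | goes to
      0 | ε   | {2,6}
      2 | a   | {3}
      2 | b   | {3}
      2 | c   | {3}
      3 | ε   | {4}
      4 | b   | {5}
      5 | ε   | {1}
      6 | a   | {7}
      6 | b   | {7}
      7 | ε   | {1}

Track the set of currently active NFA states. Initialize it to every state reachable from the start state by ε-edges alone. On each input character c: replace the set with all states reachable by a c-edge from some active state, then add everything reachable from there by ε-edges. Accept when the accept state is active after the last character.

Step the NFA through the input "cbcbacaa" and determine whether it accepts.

start: ε-closure({0}) = {0,2,6}
'c' @ 1: {3,4}
'b' @ 2: {1,5}  (accept∈set)
'c' @ 3: {}  — state set empty
rest 'bacaa' ignored (set empty)
final: {}; accept 1 not in set

Answer: REJECT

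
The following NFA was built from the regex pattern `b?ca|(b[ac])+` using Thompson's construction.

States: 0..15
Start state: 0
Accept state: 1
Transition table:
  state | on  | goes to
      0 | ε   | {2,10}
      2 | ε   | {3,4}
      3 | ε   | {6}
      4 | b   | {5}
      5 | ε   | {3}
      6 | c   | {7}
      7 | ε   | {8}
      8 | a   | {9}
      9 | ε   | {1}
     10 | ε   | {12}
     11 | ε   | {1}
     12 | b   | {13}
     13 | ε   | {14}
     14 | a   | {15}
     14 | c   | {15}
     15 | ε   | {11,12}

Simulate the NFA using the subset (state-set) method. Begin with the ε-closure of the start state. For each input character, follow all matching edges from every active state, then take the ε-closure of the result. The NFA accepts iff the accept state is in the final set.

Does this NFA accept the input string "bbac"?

S₀ = ε-closure({0}) = {0,2,3,4,6,10,12}
'b' @ 1: {3,5,6,13,14}
'b' @ 2: {}  — no active states
rest 'ac' ignored (set empty)
end set {} — state 1 not in

Answer: REJECT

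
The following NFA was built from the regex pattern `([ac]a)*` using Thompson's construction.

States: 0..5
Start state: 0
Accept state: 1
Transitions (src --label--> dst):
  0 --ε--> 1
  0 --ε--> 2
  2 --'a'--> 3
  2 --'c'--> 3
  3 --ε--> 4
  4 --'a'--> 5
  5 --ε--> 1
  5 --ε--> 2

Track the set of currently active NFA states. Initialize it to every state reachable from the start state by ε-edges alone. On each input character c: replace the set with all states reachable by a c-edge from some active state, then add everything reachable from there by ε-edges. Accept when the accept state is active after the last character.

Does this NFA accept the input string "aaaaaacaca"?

initial (ε-close {0}): {0,1,2}
'a' @ 1: {3,4}
'a' @ 2: {1,2,5}  [accepting]
'a' @ 3: {3,4}
'a' @ 4: {1,2,5}  [accepting]
'a' @ 5: {3,4}
'a' @ 6: {1,2,5}  [accepting]
'c' @ 7: {3,4}
'a' @ 8: {1,2,5}  [accepting]
'c' @ 9: {3,4}
'a' @ 10: {1,2,5}  [accepting]
final: {1,2,5}; accept 1 in set

Answer: ACCEPT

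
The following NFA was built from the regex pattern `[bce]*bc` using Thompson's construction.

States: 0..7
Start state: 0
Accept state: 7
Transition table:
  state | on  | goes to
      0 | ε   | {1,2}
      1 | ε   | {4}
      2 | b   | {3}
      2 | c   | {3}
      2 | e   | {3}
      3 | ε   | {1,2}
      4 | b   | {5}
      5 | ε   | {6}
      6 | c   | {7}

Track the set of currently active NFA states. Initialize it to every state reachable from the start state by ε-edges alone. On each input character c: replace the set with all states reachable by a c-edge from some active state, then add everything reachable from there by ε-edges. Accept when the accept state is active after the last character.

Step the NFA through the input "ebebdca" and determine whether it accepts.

Answer: REJECT

Trace:
start: ε-closure({0}) = {0,1,2,4}
'e' @ 1: {1,2,3,4}
'b' @ 2: {1,2,3,4,5,6}
'e' @ 3: {1,2,3,4}
'b' @ 4: {1,2,3,4,5,6}
'd' @ 5: {}  — state set empty
rest 'ca' ignored (set empty)
end set {} — state 7 not in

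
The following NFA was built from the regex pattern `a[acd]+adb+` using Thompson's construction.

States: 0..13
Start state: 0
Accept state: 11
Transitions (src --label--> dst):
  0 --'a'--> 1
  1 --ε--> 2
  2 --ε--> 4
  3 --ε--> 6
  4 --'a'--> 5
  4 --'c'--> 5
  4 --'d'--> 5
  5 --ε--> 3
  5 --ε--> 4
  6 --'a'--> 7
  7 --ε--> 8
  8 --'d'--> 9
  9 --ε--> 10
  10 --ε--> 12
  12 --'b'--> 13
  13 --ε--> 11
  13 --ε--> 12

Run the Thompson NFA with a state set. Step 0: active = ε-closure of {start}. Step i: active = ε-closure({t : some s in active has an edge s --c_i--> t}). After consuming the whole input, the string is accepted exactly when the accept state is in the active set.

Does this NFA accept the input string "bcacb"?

Answer: REJECT

Trace:
initial (ε-close {0}): {0}
'b' @ 1: {}  — dead — no transitions
rest 'cacb' ignored (set empty)
final: {}; accept 11 not in set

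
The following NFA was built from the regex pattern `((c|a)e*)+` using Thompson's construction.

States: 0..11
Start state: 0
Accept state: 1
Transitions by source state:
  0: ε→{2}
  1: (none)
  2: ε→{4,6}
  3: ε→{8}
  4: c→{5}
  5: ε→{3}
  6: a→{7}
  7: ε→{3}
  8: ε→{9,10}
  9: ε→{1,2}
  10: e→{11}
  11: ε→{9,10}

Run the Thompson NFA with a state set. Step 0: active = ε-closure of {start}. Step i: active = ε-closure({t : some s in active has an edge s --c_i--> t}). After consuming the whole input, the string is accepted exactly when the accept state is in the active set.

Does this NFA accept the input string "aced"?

Answer: REJECT

Derivation:
S₀ = ε-closure({0}) = {0,2,4,6}
'a' @ 1: {1,2,3,4,6,7,8,9,10}  ✓accept
'c' @ 2: {1,2,3,4,5,6,8,9,10}  ✓accept
'e' @ 3: {1,2,4,6,9,10,11}  ✓accept
'd' @ 4: {}  — no active states
final: {}; accept 1 not in set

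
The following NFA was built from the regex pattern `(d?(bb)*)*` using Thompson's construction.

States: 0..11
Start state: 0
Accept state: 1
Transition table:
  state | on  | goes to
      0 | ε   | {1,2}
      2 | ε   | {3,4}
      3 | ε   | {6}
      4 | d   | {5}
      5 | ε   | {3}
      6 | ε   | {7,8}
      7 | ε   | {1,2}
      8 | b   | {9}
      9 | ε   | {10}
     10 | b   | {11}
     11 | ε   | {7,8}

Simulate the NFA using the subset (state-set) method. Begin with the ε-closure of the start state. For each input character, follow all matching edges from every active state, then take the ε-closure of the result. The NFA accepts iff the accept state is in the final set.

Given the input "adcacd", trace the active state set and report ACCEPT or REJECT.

Answer: REJECT

Derivation:
start: ε-closure({0}) = {0,1,2,3,4,6,7,8}
'a' @ 1: {}  — state set empty
rest 'dcacd' ignored (set empty)
final: {}; accept 1 not in set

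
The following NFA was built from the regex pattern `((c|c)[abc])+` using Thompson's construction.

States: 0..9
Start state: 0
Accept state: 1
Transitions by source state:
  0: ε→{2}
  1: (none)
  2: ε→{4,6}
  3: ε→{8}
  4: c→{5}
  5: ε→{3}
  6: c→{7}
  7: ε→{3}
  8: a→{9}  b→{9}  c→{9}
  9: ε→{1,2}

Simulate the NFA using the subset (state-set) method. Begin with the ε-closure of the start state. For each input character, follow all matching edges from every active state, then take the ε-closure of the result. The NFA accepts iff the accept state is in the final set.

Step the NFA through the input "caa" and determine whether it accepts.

initial (ε-close {0}): {0,2,4,6}
'c' @ 1: {3,5,7,8}
'a' @ 2: {1,2,4,6,9}  ✓accept
'a' @ 3: {}  — state set empty
final: {}; accept 1 not in set

Answer: REJECT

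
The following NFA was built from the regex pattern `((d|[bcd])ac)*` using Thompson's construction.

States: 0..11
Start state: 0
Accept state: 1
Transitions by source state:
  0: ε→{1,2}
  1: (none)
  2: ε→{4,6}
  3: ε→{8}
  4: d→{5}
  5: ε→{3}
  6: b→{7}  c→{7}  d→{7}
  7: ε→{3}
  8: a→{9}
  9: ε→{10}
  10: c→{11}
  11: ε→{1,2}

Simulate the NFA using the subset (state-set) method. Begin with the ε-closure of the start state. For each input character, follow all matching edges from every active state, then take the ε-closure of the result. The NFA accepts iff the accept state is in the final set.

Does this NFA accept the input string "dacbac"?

start: ε-closure({0}) = {0,1,2,4,6}
'd' @ 1: {3,5,7,8}
'a' @ 2: {9,10}
'c' @ 3: {1,2,4,6,11}  [accepting]
'b' @ 4: {3,7,8}
'a' @ 5: {9,10}
'c' @ 6: {1,2,4,6,11}  [accepting]
after full input: {1,2,4,6,11}  (accept=1 in)

Answer: ACCEPT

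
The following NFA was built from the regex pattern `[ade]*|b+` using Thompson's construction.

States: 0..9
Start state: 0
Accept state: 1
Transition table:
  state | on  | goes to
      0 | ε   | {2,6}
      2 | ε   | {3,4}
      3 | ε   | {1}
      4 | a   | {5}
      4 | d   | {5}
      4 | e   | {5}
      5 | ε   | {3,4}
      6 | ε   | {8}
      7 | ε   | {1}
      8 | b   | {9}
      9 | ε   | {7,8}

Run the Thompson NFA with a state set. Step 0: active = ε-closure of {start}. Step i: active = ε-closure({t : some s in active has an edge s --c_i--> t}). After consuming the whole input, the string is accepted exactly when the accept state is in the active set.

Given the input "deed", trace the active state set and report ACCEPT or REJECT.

Answer: ACCEPT

Steps:
start: ε-closure({0}) = {0,1,2,3,4,6,8}
'd' @ 1: {1,3,4,5}  (accept∈set)
'e' @ 2: {1,3,4,5}  (accept∈set)
'e' @ 3: {1,3,4,5}  (accept∈set)
'd' @ 4: {1,3,4,5}  (accept∈set)
end set {1,3,4,5} — state 1 in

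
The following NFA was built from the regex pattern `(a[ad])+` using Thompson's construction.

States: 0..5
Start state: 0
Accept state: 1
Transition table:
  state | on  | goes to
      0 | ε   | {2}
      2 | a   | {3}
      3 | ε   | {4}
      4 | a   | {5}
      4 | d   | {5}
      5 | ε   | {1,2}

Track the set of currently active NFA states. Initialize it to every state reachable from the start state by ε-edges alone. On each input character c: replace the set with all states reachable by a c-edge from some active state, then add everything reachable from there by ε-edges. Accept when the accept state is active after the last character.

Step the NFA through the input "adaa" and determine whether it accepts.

S₀ = ε-closure({0}) = {0,2}
'a' @ 1: {3,4}
'd' @ 2: {1,2,5}  [accepting]
'a' @ 3: {3,4}
'a' @ 4: {1,2,5}  [accepting]
end set {1,2,5} — state 1 in

Answer: ACCEPT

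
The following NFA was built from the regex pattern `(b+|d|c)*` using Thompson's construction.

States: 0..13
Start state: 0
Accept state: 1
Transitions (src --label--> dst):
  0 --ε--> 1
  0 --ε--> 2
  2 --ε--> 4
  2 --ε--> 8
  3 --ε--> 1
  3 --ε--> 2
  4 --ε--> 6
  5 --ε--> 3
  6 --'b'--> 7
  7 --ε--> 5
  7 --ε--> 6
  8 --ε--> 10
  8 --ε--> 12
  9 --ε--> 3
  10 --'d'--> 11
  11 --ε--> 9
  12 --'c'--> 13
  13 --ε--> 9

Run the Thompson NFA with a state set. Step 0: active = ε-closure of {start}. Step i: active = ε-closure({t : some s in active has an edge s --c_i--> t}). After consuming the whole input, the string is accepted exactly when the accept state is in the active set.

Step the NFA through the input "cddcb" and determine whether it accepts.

start: ε-closure({0}) = {0,1,2,4,6,8,10,12}
'c' @ 1: {1,2,3,4,6,8,9,10,12,13}  ✓accept
'd' @ 2: {1,2,3,4,6,8,9,10,11,12}  ✓accept
'd' @ 3: {1,2,3,4,6,8,9,10,11,12}  ✓accept
'c' @ 4: {1,2,3,4,6,8,9,10,12,13}  ✓accept
'b' @ 5: {1,2,3,4,5,6,7,8,10,12}  ✓accept
final: {1,2,3,4,5,6,7,8,10,12}; accept 1 in set

Answer: ACCEPT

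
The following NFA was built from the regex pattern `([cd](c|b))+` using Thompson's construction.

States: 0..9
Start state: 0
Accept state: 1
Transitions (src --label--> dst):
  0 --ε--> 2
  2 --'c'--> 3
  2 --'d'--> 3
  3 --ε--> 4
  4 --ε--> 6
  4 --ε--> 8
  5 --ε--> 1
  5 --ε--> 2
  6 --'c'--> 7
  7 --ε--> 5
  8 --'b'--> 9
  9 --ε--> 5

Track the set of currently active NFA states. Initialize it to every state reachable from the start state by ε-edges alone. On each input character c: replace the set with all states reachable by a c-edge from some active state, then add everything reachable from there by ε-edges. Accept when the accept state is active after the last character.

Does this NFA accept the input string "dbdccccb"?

Answer: ACCEPT

Trace:
S₀ = ε-closure({0}) = {0,2}
'd' @ 1: {3,4,6,8}
'b' @ 2: {1,2,5,9}  (accept∈set)
'd' @ 3: {3,4,6,8}
'c' @ 4: {1,2,5,7}  (accept∈set)
'c' @ 5: {3,4,6,8}
'c' @ 6: {1,2,5,7}  (accept∈set)
'c' @ 7: {3,4,6,8}
'b' @ 8: {1,2,5,9}  (accept∈set)
end set {1,2,5,9} — state 1 in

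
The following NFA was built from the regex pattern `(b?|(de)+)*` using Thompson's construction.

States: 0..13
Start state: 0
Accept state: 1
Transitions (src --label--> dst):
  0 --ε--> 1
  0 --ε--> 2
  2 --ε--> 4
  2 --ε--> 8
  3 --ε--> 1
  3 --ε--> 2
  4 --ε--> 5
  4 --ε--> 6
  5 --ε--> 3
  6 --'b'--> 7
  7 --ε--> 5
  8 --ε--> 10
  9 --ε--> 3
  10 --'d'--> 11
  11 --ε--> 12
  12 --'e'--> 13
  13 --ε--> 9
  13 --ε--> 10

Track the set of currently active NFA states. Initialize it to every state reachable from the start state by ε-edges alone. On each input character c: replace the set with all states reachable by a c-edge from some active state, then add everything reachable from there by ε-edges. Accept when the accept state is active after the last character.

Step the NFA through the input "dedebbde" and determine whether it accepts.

start: ε-closure({0}) = {0,1,2,3,4,5,6,8,10}
'd' @ 1: {11,12}
'e' @ 2: {1,2,3,4,5,6,8,9,10,13}  ✓accept
'd' @ 3: {11,12}
'e' @ 4: {1,2,3,4,5,6,8,9,10,13}  ✓accept
'b' @ 5: {1,2,3,4,5,6,7,8,10}  ✓accept
'b' @ 6: {1,2,3,4,5,6,7,8,10}  ✓accept
'd' @ 7: {11,12}
'e' @ 8: {1,2,3,4,5,6,8,9,10,13}  ✓accept
final: {1,2,3,4,5,6,8,9,10,13}; accept 1 in set

Answer: ACCEPT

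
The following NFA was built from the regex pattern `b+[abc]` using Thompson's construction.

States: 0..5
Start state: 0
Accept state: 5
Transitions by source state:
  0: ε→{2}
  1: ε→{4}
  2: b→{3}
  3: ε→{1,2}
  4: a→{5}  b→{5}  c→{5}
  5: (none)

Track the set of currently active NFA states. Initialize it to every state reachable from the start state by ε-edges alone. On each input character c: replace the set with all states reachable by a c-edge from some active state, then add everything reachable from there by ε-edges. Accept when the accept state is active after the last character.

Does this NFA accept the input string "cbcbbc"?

start: ε-closure({0}) = {0,2}
'c' @ 1: {}  — no active states
rest 'bcbbc' ignored (set empty)
after full input: {}  (accept=5 not in)

Answer: REJECT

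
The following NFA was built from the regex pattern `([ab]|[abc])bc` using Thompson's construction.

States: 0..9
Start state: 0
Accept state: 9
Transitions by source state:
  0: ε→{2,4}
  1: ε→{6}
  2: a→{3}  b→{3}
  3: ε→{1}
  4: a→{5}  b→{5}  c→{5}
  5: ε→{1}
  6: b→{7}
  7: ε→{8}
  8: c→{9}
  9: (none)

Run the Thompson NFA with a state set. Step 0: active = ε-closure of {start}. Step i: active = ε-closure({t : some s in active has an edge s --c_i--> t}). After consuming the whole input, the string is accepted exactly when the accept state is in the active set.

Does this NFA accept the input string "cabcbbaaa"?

S₀ = ε-closure({0}) = {0,2,4}
'c' @ 1: {1,5,6}
'a' @ 2: {}  — state set empty
rest 'bcbbaaa' ignored (set empty)
after full input: {}  (accept=9 not in)

Answer: REJECT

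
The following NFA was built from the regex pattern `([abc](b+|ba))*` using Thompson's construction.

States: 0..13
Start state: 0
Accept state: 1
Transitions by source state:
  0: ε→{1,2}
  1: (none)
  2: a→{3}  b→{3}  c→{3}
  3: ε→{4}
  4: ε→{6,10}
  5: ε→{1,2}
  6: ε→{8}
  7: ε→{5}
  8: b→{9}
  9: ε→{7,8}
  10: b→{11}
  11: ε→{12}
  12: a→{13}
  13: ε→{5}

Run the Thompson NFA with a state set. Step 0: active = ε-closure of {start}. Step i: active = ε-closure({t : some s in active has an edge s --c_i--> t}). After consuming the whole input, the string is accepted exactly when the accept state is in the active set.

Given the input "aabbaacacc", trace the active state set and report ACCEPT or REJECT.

S₀ = ε-closure({0}) = {0,1,2}
'a' @ 1: {3,4,6,8,10}
'a' @ 2: {}  — no active states
rest 'bbaacacc' ignored (set empty)
final: {}; accept 1 not in set

Answer: REJECT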